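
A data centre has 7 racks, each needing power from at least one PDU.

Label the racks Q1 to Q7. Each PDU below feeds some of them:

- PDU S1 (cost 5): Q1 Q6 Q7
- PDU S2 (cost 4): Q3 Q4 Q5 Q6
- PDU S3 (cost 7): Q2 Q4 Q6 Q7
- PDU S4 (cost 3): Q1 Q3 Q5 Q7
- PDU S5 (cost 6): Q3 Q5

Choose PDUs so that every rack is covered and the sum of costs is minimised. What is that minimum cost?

10

S3, S4 together cover every rack (S3 ∪ S4 = {Q1, Q2, Q3, Q4, Q5, Q6, Q7}); total cost 7 + 3 = 10.
The greedy pick S4, S2, S3 costs 14; no covering selection beats 10.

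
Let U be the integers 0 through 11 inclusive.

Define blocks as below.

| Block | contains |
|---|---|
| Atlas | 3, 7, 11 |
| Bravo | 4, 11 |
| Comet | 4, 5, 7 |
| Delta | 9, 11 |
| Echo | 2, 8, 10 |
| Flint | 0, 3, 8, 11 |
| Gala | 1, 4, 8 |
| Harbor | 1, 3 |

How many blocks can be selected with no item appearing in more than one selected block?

Comet, Delta, Echo, Harbor are pairwise disjoint (Comet={4,5,7}; Delta={9,11}; Echo={2,8,10}; Harbor={1,3}).
Every remaining block overlaps one of these, and no 5 of the listed blocks are pairwise disjoint, so 4 is the maximum.

4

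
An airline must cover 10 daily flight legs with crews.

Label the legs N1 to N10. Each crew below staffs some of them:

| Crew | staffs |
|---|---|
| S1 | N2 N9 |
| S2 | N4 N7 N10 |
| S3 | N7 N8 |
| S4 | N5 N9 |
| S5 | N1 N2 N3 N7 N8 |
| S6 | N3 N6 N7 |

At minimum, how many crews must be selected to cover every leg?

4

Take {S2, S4, S5, S6}. Their union is {N1, N2, N3, N4, N5, N6, N7, N8, N9, N10}, which is all 10 legs.
Only S5 contains N1, so S5 is forced; the remaining 5 legs need at least 3 more crews (each remaining crew adds at most 2) — so at least 4 crews are needed, and 4 is optimal.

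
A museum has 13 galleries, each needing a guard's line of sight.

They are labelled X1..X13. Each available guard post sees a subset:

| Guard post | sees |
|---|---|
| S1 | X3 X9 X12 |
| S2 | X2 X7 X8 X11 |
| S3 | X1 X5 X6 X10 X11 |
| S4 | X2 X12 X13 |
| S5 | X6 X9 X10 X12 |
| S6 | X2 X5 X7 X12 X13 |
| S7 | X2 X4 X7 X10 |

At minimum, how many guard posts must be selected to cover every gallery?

Take {S1, S2, S3, S6, S7}. Their union is {X1, X2, X3, X4, X5, X6, X7, X8, X9, X10, X11, X12, X13}, which is all 13 galleries.
No 4 of the 7 guard posts cover everything (all 35 combinations miss at least one gallery), so 5 is optimal.

5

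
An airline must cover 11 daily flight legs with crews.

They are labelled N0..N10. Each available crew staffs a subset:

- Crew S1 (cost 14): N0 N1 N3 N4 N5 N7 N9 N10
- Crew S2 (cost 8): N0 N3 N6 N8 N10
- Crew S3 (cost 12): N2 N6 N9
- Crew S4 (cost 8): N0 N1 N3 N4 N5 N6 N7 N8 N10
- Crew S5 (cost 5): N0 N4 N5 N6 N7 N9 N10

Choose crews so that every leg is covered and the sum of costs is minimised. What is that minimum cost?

20

S3, S4 together cover every leg (S3 ∪ S4 = {N0, N1, N2, N3, N4, N5, N6, N7, N8, N9, N10}); total cost 12 + 8 = 20.
The greedy pick S5, S4, S3 costs 25; no covering selection beats 20.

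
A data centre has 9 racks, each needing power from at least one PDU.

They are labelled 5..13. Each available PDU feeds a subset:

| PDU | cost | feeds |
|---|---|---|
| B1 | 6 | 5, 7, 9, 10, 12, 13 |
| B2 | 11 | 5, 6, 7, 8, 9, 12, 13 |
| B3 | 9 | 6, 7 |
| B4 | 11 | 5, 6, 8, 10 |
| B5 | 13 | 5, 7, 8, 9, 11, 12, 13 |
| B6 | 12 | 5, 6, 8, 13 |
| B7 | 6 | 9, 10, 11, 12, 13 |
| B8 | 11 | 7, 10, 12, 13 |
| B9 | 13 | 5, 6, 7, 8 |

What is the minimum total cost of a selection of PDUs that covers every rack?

B2, B7 together cover every rack (B2 ∪ B7 = {5, 6, 7, 8, 9, 10, 11, 12, 13}); total cost 11 + 6 = 17.
The greedy pick B1, B2, B7 costs 23; no covering selection beats 17.

17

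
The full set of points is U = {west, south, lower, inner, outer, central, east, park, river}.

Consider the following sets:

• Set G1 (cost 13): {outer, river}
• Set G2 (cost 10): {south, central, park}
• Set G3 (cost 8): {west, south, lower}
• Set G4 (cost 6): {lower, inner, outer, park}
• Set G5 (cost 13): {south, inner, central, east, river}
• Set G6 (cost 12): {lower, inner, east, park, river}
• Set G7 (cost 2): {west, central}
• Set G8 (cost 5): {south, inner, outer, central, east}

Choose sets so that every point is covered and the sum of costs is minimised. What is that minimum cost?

19

G6, G7, G8 together cover every point (G6 ∪ G7 ∪ G8 = {west, south, lower, inner, outer, central, east, park, river}); total cost 12 + 2 + 5 = 19.
The greedy pick G7, G8, G4, G6 costs 25; no covering selection beats 19.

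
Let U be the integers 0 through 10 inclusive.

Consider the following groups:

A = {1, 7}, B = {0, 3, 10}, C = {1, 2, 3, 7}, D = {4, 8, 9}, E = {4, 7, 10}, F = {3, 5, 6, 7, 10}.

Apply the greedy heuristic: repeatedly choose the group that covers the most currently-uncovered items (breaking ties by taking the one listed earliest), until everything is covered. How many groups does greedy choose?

4

Greedy: pick F (covers 5 new) → pick D (covers 3 new) → pick C (covers 2 new) → pick B (covers 1 new). Total picks: 4.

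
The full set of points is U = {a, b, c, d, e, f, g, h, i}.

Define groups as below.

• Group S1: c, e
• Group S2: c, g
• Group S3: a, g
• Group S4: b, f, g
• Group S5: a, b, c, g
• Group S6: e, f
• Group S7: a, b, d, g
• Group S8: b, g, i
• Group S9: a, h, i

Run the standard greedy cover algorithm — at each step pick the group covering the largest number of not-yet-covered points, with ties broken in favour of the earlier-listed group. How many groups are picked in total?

4

Greedy: pick S5 (covers 4 new) → pick S6 (covers 2 new) → pick S9 (covers 2 new) → pick S7 (covers 1 new). Total picks: 4.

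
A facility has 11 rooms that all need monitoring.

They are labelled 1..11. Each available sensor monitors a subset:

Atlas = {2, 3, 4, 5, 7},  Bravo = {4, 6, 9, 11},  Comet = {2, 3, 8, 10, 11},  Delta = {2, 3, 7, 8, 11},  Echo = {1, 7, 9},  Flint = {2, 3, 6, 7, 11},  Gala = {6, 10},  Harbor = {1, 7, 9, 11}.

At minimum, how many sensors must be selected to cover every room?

Take {Atlas, Comet, Flint, Harbor}. Their union is {1, 2, 3, 4, 5, 6, 7, 8, 9, 10, 11}, which is all 11 rooms.
No 3 of the 8 sensors cover everything (all 56 combinations miss at least one room), so 4 is optimal.

4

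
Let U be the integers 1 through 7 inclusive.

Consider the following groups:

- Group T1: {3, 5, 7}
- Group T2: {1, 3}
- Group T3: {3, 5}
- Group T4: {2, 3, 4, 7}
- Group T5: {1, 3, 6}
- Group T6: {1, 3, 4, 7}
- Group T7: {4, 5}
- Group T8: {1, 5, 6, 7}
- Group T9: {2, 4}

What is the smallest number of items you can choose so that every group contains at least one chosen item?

3

The 3 items {1, 3, 4} hit every group.
No choice of 2 items meets every group, so 3 is the minimum.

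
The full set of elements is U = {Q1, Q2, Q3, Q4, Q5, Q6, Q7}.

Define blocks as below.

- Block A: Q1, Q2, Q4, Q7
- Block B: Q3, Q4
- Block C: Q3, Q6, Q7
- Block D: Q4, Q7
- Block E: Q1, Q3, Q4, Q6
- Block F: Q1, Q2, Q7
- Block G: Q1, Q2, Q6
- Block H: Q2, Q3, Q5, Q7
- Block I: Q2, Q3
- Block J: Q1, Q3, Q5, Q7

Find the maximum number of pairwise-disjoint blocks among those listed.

D, I are pairwise disjoint (D={Q4,Q7}; I={Q2,Q3}).
Every remaining block overlaps one of these, and no 3 of the listed blocks are pairwise disjoint, so 2 is the maximum.

2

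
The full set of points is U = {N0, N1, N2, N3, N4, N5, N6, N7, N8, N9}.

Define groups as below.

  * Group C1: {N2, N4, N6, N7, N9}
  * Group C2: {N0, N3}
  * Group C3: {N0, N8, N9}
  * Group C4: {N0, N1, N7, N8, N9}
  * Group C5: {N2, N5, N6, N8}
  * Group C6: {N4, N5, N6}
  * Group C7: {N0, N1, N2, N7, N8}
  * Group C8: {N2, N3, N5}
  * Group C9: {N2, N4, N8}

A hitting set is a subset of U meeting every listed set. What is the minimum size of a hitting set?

The 3 points {N3, N6, N8} hit every group.
No choice of 2 points meets every group, so 3 is the minimum.

3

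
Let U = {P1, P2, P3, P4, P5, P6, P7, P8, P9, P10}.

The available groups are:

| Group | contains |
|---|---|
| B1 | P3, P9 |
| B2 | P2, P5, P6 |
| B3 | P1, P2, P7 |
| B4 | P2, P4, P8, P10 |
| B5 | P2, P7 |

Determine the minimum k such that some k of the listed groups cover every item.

B1, B2, B3, and B4 cover everything between them: the union {P1, P2, P3, P4, P5, P6, P7, P8, P9, P10} is all of U.
Only B3 contains P1, so B3 is forced; the remaining 7 items need at least 3 more groups (each remaining group adds at most 3) — so at least 4 groups are needed, and 4 is optimal.

4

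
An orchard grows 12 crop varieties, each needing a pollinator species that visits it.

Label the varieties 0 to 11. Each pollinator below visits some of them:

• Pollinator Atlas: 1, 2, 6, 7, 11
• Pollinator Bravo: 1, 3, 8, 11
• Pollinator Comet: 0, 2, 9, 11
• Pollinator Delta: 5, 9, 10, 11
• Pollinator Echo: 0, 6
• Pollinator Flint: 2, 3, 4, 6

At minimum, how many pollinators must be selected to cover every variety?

Atlas and Bravo and Delta and Echo and Flint together: Atlas ∪ Bravo ∪ Delta ∪ Echo ∪ Flint = {0, 1, 2, 3, 4, 5, 6, 7, 8, 9, 10, 11} — every variety is covered.
No 4 of the 6 pollinators cover everything (all 15 combinations miss at least one variety), so 5 is optimal.

5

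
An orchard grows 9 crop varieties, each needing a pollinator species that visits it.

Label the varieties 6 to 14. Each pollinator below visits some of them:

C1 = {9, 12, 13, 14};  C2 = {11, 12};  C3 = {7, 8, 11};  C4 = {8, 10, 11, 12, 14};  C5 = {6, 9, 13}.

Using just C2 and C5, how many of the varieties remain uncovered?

4

Union of C2, C5 = {6, 9, 11, 12, 13}.
Not covered: 7, 8, 10, 14 — 4 varieties.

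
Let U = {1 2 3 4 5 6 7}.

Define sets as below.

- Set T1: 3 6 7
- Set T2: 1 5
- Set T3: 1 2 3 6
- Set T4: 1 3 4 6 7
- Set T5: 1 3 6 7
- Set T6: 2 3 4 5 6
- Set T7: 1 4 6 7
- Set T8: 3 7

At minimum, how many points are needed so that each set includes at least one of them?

Take H = {1, 3}. Each listed set contains at least one of these, so H is a hitting set of size 2.
The sets T1, T2 are pairwise disjoint, so any hitting set needs a separate point for each — at least 2. Hence 2 is optimal.

2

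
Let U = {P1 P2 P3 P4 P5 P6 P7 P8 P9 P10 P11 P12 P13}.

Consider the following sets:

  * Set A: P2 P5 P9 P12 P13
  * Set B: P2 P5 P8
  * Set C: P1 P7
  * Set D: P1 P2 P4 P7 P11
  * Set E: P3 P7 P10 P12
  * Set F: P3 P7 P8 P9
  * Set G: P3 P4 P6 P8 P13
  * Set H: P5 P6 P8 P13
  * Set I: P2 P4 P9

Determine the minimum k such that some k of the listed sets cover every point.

4

D and E and F and H together: D ∪ E ∪ F ∪ H = {P1, P2, P3, P4, P5, P6, P7, P8, P9, P10, P11, P12, P13} — every point is covered.
Only E contains P10, so E is forced; the remaining 9 points need at least 3 more sets (each remaining set adds at most 4) — so at least 4 sets are needed, and 4 is optimal.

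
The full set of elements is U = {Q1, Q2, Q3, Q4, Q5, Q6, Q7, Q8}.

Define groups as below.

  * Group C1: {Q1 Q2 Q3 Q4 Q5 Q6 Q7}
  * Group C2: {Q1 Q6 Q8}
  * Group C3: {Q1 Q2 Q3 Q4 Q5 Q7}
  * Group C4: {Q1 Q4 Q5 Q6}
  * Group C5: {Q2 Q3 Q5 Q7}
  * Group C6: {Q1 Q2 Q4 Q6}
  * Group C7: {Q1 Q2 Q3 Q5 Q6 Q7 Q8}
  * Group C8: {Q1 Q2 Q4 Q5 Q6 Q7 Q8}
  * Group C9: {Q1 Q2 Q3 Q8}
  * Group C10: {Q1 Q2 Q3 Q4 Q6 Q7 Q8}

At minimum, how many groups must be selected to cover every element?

C1 and C2 cover everything between them: the union {Q1, Q2, Q3, Q4, Q5, Q6, Q7, Q8} is all of U.
No single group has all 8 elements (the largest, C1, has 7), so 2 is optimal.

2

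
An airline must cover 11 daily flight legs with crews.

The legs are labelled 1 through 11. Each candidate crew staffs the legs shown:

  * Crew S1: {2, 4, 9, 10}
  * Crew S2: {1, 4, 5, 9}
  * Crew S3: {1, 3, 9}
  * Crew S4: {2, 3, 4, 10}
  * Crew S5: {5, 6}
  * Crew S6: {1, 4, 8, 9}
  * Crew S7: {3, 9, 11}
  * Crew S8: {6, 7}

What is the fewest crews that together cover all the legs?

Take {S1, S2, S6, S7, S8}. Their union is {1, 2, 3, 4, 5, 6, 7, 8, 9, 10, 11}, which is all 11 legs.
No 4 of the 8 crews cover everything (all 70 combinations miss at least one leg), so 5 is optimal.

5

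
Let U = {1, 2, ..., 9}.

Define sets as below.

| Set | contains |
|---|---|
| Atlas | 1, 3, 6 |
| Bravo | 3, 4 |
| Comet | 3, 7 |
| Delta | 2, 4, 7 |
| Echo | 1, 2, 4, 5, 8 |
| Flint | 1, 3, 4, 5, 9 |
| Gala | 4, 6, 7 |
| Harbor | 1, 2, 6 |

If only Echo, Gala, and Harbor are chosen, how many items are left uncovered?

2

Union of Echo, Gala, Harbor = {1, 2, 4, 5, 6, 7, 8}.
Not covered: 3, 9 — 2 items.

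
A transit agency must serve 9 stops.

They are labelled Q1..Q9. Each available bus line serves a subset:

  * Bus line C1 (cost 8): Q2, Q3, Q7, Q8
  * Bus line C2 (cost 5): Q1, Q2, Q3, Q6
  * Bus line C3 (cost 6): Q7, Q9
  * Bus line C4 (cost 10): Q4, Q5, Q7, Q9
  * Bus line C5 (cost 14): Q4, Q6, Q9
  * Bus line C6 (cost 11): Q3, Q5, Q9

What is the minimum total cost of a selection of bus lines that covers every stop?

23

C1, C2, C4 together cover every stop (C1 ∪ C2 ∪ C4 = {Q1, Q2, Q3, Q4, Q5, Q6, Q7, Q8, Q9}); total cost 8 + 5 + 10 = 23.
No covering selection has total cost below 23.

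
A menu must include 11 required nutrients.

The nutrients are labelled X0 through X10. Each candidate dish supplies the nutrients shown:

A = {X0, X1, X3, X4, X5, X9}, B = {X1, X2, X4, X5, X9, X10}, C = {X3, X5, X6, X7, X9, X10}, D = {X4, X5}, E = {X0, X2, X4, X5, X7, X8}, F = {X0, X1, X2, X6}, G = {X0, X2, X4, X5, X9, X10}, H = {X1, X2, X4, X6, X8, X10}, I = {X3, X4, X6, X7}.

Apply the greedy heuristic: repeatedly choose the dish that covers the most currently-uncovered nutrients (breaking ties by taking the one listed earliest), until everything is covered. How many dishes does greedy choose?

Greedy: pick A (covers 6 new) → pick H (covers 4 new) → pick C (covers 1 new). Total picks: 3.

3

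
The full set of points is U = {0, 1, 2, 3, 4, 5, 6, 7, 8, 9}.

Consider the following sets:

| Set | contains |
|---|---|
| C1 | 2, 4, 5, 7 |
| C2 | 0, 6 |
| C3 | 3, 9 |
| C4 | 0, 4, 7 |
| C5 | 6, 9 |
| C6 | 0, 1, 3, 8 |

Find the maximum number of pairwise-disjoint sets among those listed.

C1, C2, C3 are pairwise disjoint (C1={2,4,5,7}; C2={0,6}; C3={3,9}).
Every remaining set overlaps one of these, and no 4 of the listed sets are pairwise disjoint, so 3 is the maximum.

3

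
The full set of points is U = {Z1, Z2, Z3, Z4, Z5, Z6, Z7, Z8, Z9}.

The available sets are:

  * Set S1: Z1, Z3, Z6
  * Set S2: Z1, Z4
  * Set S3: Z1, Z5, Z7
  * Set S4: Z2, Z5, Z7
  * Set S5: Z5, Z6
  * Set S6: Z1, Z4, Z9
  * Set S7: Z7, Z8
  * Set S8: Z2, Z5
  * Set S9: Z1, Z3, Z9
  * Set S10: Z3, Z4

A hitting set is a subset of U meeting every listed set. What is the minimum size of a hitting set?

The 4 points {Z1, Z3, Z5, Z7} hit every set.
No choice of 3 points meets every set, so 4 is the minimum.

4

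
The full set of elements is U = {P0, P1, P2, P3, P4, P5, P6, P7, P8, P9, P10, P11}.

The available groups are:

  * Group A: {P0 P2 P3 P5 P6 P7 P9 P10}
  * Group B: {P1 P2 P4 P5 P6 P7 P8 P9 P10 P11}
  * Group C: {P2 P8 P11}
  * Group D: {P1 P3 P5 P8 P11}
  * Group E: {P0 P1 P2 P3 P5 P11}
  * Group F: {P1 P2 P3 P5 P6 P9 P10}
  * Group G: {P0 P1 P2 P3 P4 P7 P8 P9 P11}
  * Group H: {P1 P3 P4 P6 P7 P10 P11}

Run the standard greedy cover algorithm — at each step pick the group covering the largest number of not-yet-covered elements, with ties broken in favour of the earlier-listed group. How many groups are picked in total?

Greedy: pick B (covers 10 new) → pick A (covers 2 new). Total picks: 2.

2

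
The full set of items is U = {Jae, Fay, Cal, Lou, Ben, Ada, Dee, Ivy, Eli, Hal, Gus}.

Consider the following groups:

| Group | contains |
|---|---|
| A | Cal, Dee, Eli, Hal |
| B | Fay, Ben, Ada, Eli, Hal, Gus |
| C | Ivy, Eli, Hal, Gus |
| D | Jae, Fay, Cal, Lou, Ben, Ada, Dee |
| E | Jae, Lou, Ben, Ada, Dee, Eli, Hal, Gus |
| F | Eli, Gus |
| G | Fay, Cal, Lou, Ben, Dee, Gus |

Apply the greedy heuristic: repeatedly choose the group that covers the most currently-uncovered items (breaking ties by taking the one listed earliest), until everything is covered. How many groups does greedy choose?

3

Greedy: pick E (covers 8 new) → pick D (covers 2 new) → pick C (covers 1 new). Total picks: 3.
(The true minimum cover uses only 2 groups, so greedy is not optimal here.)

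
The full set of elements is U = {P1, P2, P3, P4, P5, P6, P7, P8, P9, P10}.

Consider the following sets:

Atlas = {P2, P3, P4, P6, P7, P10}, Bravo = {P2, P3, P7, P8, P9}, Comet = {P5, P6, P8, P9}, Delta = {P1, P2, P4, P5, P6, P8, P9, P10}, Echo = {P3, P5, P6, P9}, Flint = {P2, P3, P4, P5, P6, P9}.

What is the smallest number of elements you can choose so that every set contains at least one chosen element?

The 2 elements {P5, P7} hit every set.
No single element lies in every set, so at least 2 are needed and 2 is optimal.

2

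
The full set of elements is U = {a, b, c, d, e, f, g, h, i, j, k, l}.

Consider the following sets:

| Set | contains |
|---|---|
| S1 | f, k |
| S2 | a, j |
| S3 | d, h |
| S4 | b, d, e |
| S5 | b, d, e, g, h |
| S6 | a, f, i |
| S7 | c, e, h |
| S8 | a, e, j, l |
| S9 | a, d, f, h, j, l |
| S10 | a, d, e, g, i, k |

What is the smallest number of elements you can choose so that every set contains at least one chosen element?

4

T = {a, c, d, f} meets every set (each contains at least one member of T), and |T| = 4.
No choice of 3 elements meets every set, so 4 is the minimum.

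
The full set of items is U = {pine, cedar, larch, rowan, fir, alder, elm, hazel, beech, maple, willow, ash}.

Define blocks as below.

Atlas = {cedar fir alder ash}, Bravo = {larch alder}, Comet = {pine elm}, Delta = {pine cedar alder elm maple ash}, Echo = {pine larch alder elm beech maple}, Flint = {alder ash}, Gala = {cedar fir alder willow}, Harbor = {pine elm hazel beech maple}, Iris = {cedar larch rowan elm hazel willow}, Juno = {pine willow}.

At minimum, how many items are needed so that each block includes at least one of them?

3

H = {pine, cedar, alder} meets every block (each contains at least one member of H), and |H| = 3.
No choice of 2 items meets every block, so 3 is the minimum.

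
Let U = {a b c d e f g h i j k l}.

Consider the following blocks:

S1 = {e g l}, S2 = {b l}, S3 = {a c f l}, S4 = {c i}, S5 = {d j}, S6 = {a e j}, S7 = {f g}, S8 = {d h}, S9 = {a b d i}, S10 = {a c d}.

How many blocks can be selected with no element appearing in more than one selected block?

S2, S4, S6, S7, S8 are pairwise disjoint (S2={b,l}; S4={c,i}; S6={a,e,j}; S7={f,g}; S8={d,h}).
Every remaining block overlaps one of these, and no 6 of the listed blocks are pairwise disjoint, so 5 is the maximum.

5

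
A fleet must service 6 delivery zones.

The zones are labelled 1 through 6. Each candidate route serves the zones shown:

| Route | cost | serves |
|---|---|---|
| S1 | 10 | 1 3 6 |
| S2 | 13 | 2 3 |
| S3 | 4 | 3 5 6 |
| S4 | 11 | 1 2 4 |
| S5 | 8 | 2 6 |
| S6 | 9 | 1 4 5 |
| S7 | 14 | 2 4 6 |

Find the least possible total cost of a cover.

15

S3, S4 together cover every zone (S3 ∪ S4 = {1, 2, 3, 4, 5, 6}); total cost 4 + 11 = 15.
No covering selection has total cost below 15.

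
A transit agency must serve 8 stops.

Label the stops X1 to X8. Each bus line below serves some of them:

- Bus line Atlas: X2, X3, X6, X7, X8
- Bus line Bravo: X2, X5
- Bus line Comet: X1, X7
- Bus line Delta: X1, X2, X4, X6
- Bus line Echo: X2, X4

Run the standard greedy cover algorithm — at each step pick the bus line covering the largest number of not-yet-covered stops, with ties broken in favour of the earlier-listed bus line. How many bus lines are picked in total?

3

Greedy: pick Atlas (covers 5 new) → pick Delta (covers 2 new) → pick Bravo (covers 1 new). Total picks: 3.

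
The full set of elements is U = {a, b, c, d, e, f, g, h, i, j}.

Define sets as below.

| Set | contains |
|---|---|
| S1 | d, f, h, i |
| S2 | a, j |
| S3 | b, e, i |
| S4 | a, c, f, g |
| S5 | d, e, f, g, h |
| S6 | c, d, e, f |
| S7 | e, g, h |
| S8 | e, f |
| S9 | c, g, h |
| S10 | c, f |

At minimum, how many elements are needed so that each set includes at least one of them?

The 4 elements {c, d, e, j} hit every set.
No choice of 3 elements meets every set, so 4 is the minimum.

4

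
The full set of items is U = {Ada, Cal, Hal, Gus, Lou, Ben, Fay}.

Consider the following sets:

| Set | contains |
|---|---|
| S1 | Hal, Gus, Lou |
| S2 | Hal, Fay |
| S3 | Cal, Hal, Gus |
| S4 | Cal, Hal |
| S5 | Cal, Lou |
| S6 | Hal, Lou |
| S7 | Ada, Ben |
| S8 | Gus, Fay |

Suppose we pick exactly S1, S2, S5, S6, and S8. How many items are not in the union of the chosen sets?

2

Union of S1, S2, S5, S6, S8 = {Cal, Hal, Gus, Lou, Fay}.
Not covered: Ada, Ben — 2 items.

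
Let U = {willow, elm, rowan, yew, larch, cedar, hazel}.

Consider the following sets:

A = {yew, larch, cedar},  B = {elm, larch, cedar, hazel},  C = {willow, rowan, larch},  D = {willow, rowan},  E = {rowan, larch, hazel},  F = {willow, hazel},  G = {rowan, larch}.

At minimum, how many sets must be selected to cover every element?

A and B and C together: A ∪ B ∪ C = {willow, elm, rowan, yew, larch, cedar, hazel} — every element is covered.
Only B contains elm, so B is forced; the remaining 3 elements need at least 2 more sets (each remaining set adds at most 2) — so at least 3 sets are needed, and 3 is optimal.

3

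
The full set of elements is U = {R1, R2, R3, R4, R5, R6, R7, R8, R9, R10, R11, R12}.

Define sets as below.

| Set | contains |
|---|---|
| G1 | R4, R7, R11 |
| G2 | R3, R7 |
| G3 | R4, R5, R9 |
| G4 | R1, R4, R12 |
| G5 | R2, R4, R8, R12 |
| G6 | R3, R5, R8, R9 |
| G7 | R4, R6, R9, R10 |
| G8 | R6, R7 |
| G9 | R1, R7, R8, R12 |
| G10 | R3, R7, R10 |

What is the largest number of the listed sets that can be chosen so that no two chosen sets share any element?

G4, G6, G8 are pairwise disjoint (G4={R1,R4,R12}; G6={R3,R5,R8,R9}; G8={R6,R7}).
Every remaining set overlaps one of these, and no 4 of the listed sets are pairwise disjoint, so 3 is the maximum.

3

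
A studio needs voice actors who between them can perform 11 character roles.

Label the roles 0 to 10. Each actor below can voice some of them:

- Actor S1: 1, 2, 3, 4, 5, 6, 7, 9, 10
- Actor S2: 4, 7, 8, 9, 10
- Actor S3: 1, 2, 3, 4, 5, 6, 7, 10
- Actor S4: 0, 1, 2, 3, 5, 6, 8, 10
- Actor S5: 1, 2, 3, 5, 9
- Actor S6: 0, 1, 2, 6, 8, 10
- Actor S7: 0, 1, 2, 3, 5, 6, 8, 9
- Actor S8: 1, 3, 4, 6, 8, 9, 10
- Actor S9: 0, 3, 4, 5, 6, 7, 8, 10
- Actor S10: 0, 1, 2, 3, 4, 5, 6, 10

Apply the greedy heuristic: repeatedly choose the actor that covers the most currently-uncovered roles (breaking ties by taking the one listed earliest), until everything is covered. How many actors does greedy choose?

2

Greedy: pick S1 (covers 9 new) → pick S4 (covers 2 new). Total picks: 2.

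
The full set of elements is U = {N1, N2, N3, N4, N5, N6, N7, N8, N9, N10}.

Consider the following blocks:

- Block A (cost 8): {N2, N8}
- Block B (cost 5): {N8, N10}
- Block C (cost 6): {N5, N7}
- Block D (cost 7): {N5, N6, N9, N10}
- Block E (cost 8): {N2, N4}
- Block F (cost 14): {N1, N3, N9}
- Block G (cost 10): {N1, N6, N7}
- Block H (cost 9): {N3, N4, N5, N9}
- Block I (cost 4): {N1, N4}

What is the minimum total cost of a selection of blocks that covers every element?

A, B, G, H together cover every element (A ∪ B ∪ G ∪ H = {N1, N2, N3, N4, N5, N6, N7, N8, N9, N10}); total cost 8 + 5 + 10 + 9 = 32.
The greedy pick D, I, A, C, H costs 34; no covering selection beats 32.

32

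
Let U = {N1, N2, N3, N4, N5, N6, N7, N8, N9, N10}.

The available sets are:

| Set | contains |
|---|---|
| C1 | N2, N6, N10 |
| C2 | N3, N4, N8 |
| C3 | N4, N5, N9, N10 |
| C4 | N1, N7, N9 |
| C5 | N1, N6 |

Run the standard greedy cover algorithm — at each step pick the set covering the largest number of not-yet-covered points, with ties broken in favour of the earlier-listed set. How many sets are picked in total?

Greedy: pick C3 (covers 4 new) → pick C1 (covers 2 new) → pick C2 (covers 2 new) → pick C4 (covers 2 new). Total picks: 4.

4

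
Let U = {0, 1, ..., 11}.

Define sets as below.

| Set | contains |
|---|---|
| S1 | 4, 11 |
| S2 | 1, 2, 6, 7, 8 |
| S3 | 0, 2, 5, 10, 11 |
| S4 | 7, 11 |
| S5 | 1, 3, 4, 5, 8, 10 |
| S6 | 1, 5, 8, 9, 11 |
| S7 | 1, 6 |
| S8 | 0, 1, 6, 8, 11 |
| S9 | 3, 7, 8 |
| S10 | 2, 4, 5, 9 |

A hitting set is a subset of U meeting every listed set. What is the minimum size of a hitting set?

H = {1, 4, 7, 11} meets every set (each contains at least one member of H), and |H| = 4.
No choice of 3 items meets every set, so 4 is the minimum.

4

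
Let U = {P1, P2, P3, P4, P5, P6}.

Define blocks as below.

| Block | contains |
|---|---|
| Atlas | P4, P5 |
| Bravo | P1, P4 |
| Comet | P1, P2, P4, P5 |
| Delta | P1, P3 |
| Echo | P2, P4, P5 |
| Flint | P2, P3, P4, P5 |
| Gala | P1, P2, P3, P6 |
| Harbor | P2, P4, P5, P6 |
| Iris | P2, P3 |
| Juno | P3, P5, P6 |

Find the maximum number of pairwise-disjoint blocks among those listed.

2

Delta, Echo are pairwise disjoint (Delta={P1,P3}; Echo={P2,P4,P5}).
Every remaining block overlaps one of these, and no 3 of the listed blocks are pairwise disjoint, so 2 is the maximum.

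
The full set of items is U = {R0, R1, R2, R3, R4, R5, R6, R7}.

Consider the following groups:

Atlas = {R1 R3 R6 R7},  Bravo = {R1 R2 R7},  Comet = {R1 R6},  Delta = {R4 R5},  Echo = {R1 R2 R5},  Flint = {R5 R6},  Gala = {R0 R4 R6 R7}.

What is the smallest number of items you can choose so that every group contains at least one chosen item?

The 3 items {R0, R1, R5} hit every group.
No choice of 2 items meets every group, so 3 is the minimum.

3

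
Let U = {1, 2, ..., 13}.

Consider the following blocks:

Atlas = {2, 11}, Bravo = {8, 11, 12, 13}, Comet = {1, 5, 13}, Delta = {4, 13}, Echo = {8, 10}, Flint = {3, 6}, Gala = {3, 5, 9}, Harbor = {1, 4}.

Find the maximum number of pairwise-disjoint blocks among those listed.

Atlas, Echo, Flint, Harbor are pairwise disjoint (Atlas={2,11}; Echo={8,10}; Flint={3,6}; Harbor={1,4}).
Every remaining block overlaps one of these, and no 5 of the listed blocks are pairwise disjoint, so 4 is the maximum.

4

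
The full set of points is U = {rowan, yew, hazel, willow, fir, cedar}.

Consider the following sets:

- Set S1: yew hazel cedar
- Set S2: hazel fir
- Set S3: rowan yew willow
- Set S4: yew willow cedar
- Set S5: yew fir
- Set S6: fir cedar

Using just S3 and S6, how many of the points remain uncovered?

1

Union of S3, S6 = {rowan, yew, willow, fir, cedar}.
Not covered: hazel — 1 point.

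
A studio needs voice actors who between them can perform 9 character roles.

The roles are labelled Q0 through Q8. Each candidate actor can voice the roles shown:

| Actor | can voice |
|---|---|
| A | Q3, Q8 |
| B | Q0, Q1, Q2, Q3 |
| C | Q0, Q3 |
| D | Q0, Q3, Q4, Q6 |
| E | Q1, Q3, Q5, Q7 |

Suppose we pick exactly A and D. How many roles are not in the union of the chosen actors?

Union of A, D = {Q0, Q3, Q4, Q6, Q8}.
Not covered: Q1, Q2, Q5, Q7 — 4 roles.

4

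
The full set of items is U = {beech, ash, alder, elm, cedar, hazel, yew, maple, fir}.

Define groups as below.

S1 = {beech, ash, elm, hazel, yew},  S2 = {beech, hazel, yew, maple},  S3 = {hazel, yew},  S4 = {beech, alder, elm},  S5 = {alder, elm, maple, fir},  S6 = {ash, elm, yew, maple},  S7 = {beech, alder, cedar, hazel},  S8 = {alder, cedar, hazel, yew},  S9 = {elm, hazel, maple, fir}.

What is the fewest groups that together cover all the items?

S5, S6, and S7 cover everything between them: the union {beech, ash, alder, elm, cedar, hazel, yew, maple, fir} is all of U.
No 2 of the 9 groups cover everything (all 36 combinations miss at least one item), so 3 is optimal.

3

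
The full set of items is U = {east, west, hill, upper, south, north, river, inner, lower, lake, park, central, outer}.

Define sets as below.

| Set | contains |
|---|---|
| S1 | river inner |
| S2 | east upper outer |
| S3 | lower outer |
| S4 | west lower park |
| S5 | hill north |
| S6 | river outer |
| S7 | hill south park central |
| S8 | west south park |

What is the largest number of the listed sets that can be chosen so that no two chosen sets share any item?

S1, S3, S5, S8 are pairwise disjoint (S1={river,inner}; S3={lower,outer}; S5={hill,north}; S8={west,south,park}).
Every remaining set overlaps one of these, and no 5 of the listed sets are pairwise disjoint, so 4 is the maximum.

4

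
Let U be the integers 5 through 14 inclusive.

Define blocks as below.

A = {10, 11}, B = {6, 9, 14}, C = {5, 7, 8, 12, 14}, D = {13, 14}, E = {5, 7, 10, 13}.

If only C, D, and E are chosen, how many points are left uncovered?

Union of C, D, E = {5, 7, 8, 10, 12, 13, 14}.
Not covered: 6, 9, 11 — 3 points.

3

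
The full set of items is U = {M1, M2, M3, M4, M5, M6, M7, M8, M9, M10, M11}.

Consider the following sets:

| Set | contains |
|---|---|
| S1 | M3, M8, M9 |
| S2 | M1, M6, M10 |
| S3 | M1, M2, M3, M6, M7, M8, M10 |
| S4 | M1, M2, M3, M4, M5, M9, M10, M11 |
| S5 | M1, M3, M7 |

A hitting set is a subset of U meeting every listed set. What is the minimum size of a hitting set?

Take H = {M3, M6}. Each listed set contains at least one of these, so H is a hitting set of size 2.
The sets S1, S2 are pairwise disjoint, so any hitting set needs a separate item for each — at least 2. Hence 2 is optimal.

2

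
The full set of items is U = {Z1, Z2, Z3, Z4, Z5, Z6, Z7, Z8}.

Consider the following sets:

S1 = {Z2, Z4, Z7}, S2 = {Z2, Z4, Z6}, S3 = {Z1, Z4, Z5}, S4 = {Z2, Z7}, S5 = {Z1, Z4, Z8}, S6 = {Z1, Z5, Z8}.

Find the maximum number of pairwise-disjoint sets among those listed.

2

S1, S6 are pairwise disjoint (S1={Z2,Z4,Z7}; S6={Z1,Z5,Z8}).
Every remaining set overlaps one of these, and no 3 of the listed sets are pairwise disjoint, so 2 is the maximum.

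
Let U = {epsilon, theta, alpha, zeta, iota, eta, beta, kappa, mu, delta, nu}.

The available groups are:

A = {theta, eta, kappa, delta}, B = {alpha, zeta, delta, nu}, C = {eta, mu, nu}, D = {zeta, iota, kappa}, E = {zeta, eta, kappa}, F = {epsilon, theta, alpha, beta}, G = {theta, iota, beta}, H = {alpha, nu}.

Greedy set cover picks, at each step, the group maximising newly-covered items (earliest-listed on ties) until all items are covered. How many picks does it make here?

Greedy: pick A (covers 4 new) → pick B (covers 3 new) → pick F (covers 2 new) → pick C (covers 1 new) → pick D (covers 1 new). Total picks: 5.
(The true minimum cover uses only 4 groups, so greedy is not optimal here.)

5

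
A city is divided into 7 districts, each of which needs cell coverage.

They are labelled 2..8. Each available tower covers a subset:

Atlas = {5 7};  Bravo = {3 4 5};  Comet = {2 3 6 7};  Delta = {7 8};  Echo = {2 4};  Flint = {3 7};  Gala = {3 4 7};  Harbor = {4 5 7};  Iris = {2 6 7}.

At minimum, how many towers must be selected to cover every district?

Take {Bravo, Delta, Iris}. Their union is {2, 3, 4, 5, 6, 7, 8}, which is all 7 districts.
Only Delta contains 8, so Delta is forced; the remaining 5 districts need at least 2 more towers (each remaining tower adds at most 3) — so at least 3 towers are needed, and 3 is optimal.

3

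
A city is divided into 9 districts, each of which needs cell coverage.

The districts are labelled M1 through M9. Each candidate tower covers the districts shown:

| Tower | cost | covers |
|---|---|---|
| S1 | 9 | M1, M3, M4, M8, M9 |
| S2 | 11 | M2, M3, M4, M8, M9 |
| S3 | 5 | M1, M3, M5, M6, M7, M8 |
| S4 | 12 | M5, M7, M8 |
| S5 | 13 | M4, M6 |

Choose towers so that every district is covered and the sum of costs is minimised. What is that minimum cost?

S2, S3 together cover every district (S2 ∪ S3 = {M1, M2, M3, M4, M5, M6, M7, M8, M9}); total cost 11 + 5 = 16.
No covering selection has total cost below 16.

16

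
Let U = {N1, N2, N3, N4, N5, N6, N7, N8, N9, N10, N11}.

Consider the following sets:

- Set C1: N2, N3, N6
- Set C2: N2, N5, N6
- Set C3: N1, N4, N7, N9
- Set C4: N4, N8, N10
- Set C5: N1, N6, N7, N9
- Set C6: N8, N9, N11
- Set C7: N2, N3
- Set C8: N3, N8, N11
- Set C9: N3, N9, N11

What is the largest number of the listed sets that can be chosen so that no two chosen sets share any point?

C2, C4, C9 are pairwise disjoint (C2={N2,N5,N6}; C4={N4,N8,N10}; C9={N3,N9,N11}).
Every remaining set overlaps one of these, and no 4 of the listed sets are pairwise disjoint, so 3 is the maximum.

3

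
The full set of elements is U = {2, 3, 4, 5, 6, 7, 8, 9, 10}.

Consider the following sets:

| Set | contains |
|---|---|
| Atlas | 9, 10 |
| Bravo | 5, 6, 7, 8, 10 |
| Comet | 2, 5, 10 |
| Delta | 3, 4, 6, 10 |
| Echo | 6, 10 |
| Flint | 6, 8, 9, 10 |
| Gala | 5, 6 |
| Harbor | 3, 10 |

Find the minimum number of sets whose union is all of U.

Take {Atlas, Bravo, Comet, Delta}. Their union is {2, 3, 4, 5, 6, 7, 8, 9, 10}, which is all 9 elements.
No 3 of the 8 sets cover everything (all 56 combinations miss at least one element), so 4 is optimal.

4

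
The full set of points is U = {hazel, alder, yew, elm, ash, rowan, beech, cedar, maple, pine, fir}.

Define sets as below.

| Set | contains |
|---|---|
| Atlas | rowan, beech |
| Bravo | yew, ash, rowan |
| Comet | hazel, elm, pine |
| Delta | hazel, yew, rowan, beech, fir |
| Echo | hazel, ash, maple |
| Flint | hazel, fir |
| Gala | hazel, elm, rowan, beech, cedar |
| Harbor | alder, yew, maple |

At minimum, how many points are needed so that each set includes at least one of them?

3

The 3 points {hazel, yew, rowan} hit every set.
The sets Atlas, Flint, Harbor are pairwise disjoint, so any hitting set needs a separate point for each — at least 3. Hence 3 is optimal.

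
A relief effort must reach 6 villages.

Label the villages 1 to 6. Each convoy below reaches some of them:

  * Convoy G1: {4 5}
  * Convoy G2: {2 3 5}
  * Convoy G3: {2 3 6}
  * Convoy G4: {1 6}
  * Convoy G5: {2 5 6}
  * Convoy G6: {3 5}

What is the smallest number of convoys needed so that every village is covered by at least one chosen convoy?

G1 and G3 and G4 together: G1 ∪ G3 ∪ G4 = {1, 2, 3, 4, 5, 6} — every village is covered.
Only G4 contains 1, so G4 is forced; the remaining 4 villages need at least 2 more convoys (each remaining convoy adds at most 3) — so at least 3 convoys are needed, and 3 is optimal.

3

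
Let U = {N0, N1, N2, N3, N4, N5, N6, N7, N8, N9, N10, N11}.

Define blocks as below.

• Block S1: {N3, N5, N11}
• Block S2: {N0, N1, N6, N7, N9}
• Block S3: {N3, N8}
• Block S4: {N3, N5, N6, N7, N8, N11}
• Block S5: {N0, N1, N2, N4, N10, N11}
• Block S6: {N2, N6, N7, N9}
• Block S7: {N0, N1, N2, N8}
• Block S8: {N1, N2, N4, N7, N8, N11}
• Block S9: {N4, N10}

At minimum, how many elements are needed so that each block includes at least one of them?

The 4 elements {N4, N8, N9, N11} hit every block.
No choice of 3 elements meets every block, so 4 is the minimum.

4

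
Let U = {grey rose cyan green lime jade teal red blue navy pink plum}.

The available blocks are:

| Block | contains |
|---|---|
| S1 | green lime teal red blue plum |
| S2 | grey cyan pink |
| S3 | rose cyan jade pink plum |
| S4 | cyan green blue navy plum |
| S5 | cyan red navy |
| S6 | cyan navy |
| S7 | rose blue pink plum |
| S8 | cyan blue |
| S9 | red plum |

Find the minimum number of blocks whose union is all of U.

4

S1, S2, S3, and S6 cover everything between them: the union {grey, rose, cyan, green, lime, jade, teal, red, blue, navy, pink, plum} is all of U.
No 3 of the 9 blocks cover everything (all 84 combinations miss at least one element), so 4 is optimal.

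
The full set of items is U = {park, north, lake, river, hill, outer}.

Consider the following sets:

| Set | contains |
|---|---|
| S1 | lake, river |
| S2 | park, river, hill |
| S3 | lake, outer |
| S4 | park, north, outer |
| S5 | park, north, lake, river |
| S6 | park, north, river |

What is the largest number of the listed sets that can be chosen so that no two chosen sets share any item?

2

S1, S4 are pairwise disjoint (S1={lake,river}; S4={park,north,outer}).
Every remaining set overlaps one of these, and no 3 of the listed sets are pairwise disjoint, so 2 is the maximum.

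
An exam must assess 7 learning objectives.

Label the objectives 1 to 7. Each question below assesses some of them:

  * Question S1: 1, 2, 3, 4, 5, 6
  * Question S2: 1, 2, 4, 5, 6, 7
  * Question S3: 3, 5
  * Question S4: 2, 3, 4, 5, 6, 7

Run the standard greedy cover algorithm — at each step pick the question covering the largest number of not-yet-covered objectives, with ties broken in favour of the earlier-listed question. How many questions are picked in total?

2

Greedy: pick S1 (covers 6 new) → pick S2 (covers 1 new). Total picks: 2.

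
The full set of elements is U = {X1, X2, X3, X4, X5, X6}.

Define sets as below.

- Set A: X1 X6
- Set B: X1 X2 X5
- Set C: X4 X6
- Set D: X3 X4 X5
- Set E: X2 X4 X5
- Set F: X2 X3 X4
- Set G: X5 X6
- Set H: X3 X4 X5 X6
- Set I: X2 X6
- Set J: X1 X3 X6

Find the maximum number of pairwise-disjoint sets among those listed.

2

A, E are pairwise disjoint (A={X1,X6}; E={X2,X4,X5}).
Every remaining set overlaps one of these, and no 3 of the listed sets are pairwise disjoint, so 2 is the maximum.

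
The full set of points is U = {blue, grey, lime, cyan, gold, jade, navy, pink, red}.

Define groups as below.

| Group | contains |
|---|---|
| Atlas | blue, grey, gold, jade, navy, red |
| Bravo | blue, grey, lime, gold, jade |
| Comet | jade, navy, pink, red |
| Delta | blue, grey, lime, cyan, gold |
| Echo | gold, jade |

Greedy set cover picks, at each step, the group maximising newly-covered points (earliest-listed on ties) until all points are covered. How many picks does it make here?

3

Greedy: pick Atlas (covers 6 new) → pick Delta (covers 2 new) → pick Comet (covers 1 new). Total picks: 3.
(The true minimum cover uses only 2 groups, so greedy is not optimal here.)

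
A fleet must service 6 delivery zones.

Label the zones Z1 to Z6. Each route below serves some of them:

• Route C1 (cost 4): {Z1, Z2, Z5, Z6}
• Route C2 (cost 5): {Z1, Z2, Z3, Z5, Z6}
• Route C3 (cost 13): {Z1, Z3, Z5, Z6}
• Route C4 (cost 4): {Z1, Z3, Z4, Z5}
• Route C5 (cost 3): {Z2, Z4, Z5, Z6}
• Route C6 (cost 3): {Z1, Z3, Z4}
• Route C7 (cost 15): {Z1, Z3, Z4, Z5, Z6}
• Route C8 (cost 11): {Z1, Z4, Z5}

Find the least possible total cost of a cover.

6

C5, C6 together cover every zone (C5 ∪ C6 = {Z1, Z2, Z3, Z4, Z5, Z6}); total cost 3 + 3 = 6.
No covering selection has total cost below 6.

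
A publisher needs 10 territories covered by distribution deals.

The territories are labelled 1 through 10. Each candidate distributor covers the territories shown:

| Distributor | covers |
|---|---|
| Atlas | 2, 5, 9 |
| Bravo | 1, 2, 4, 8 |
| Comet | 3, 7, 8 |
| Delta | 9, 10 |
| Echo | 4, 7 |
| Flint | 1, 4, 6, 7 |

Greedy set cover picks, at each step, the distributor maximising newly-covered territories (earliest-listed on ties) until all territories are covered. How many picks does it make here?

Greedy: pick Bravo (covers 4 new) → pick Atlas (covers 2 new) → pick Comet (covers 2 new) → pick Delta (covers 1 new) → pick Flint (covers 1 new). Total picks: 5.
(The true minimum cover uses only 4 distributors, so greedy is not optimal here.)

5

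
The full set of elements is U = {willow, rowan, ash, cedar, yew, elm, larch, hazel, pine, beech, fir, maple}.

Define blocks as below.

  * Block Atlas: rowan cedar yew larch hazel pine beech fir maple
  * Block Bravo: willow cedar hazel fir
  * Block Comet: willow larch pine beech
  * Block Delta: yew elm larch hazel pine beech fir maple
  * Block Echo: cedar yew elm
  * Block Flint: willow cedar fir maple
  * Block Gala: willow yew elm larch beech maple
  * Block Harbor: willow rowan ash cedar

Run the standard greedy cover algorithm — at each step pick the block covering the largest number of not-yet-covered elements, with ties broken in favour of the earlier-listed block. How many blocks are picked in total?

Greedy: pick Atlas (covers 9 new) → pick Gala (covers 2 new) → pick Harbor (covers 1 new). Total picks: 3.
(The true minimum cover uses only 2 blocks, so greedy is not optimal here.)

3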